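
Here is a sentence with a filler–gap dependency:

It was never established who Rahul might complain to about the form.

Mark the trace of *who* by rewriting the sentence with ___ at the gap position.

It was never established who Rahul might complain to ___ about the form.

Underlying clause: Rahul might complain to who about the form.
'who' functions as the object of the preposition 'to'. The gap is right after 'to'.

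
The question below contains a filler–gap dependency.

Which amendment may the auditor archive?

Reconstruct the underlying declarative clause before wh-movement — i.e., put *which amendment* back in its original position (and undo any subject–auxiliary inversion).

'which amendment' functions as the direct object of 'archive'. It moves to the left edge, and the trace sits right after 'archive':
Which amendment may the auditor archive ___?

The auditor may archive which amendment.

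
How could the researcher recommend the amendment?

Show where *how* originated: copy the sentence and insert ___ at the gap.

How could the researcher recommend the amendment ___?

Underlying clause: The researcher could recommend the amendment how.
'how' is the manner adjunct. The gap is right after 'amendment'.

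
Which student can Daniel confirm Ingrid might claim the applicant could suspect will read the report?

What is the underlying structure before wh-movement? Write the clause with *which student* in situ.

'which student' is the subject of the clause embedded under 'suspect'. Fronting leaves a gap immediately after 'suspect':
Which student can Daniel confirm Ingrid might claim the applicant could suspect ___ will read the report?

Daniel can confirm Ingrid might claim the applicant could suspect which student will read the report.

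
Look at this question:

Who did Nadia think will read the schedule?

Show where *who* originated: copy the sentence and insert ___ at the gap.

Who did Nadia think ___ will read the schedule?

In situ: Nadia did think who will read the schedule.
'who' functions as the subject of the clause embedded under 'think'. The gap is right after 'think'.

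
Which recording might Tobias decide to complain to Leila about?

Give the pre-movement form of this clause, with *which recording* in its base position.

'which recording' is the object of the preposition 'about'. It moves to the left edge, and the trace sits right after 'about':
Which recording might Tobias decide to complain to Leila about ___?

Tobias might decide to complain to Leila about which recording.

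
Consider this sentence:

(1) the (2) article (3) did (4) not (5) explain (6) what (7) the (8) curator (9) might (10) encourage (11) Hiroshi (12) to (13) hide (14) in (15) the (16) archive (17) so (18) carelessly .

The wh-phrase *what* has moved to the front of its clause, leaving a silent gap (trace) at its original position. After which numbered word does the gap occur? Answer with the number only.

13

In situ: The curator might encourage Hiroshi to hide what in the archive so carelessly.
'what' functions as the direct object of 'hide'. Fronting leaves a gap immediately after 'hide':
The article did not explain what the curator might encourage Hiroshi to hide ___ in the archive so carelessly.
'hide' is word 13.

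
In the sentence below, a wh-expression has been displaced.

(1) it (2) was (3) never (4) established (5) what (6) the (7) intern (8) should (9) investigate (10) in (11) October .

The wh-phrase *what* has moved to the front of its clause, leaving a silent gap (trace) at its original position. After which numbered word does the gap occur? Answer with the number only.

9

Underlying clause: The intern should investigate what in October.
The filler 'what' is interpreted as the direct object of 'investigate'. Fronting leaves a gap immediately after 'investigate':
It was never established what the intern should investigate ___ in October.
'investigate' is word 9.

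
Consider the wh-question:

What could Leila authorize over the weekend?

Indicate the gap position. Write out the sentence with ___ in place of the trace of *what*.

Underlying clause: Leila could authorize what over the weekend.
'what' functions as the direct object of 'authorize'. The gap is right after 'authorize'.

What could Leila authorize ___ over the weekend?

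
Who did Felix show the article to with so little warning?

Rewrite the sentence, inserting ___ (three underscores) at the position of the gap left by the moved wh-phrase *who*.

Who did Felix show the article to ___ with so little warning?

Pre-movement form: Felix did show the article to who with so little warning.
'who' is the object of the preposition 'to' (recipient of 'show'). The gap is right after 'to'.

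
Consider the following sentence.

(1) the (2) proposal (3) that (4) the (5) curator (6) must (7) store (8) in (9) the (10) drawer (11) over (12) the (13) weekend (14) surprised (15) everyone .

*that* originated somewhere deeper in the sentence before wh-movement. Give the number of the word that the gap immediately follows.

'that' functions as the direct object of 'store'. Wh-movement fronts it, leaving a gap right after 'store':
The proposal that the curator must store ___ in the drawer over the weekend surprised everyone.
'store' is word 7.

7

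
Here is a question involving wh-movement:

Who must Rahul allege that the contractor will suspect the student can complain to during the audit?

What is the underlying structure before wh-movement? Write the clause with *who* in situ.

Rahul must allege that the contractor will suspect the student can complain to who during the audit.

The filler 'who' is interpreted as the object of the preposition 'to'. Fronting leaves a gap immediately after 'to':
Who must Rahul allege that the contractor will suspect the student can complain to ___ during the audit?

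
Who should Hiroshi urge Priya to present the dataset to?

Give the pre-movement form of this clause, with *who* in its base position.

Hiroshi should urge Priya to present the dataset to who.

The filler 'who' is interpreted as the object of the preposition 'to' (recipient of 'present'). It moves to the left edge, and the trace sits right after 'to':
Who should Hiroshi urge Priya to present the dataset to ___?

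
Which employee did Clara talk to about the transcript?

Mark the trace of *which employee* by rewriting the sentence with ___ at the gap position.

Which employee did Clara talk to ___ about the transcript?

Before movement: Clara did talk to which employee about the transcript.
The filler 'which employee' is interpreted as the object of the preposition 'to'. The gap is right after 'to'.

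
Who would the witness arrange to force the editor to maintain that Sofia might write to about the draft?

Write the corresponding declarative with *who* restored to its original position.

The witness would arrange to force the editor to maintain that Sofia might write to who about the draft.

'who' functions as the object of the preposition 'to'. It moves to the left edge, and the trace sits right after 'to':
Who would the witness arrange to force the editor to maintain that Sofia might write to ___ about the draft?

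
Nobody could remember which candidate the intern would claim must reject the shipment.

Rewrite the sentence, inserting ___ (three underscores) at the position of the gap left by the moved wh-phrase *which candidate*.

Before movement: The intern would claim which candidate must reject the shipment.
The filler 'which candidate' is interpreted as the subject of the clause embedded under 'claim'. The gap is right after 'claim'.

Nobody could remember which candidate the intern would claim ___ must reject the shipment.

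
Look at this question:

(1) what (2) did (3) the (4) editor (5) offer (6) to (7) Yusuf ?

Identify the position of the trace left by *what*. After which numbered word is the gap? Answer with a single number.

5

Underlying clause: The editor did offer what to Yusuf.
'what' functions as the direct object of 'offer'. Fronting leaves a gap immediately after 'offer':
What did the editor offer ___ to Yusuf?
'offer' is word 5.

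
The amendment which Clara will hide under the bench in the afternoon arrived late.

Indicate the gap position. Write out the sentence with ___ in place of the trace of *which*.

'which' functions as the direct object of 'hide'. The gap is right after 'hide'.

The amendment which Clara will hide ___ under the bench in the afternoon arrived late.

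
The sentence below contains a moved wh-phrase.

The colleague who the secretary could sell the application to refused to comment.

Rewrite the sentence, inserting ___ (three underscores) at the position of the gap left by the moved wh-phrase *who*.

The filler 'who' is interpreted as the object of the preposition 'to' (recipient of 'sell'). The gap is right after 'to'.

The colleague who the secretary could sell the application to ___ refused to comment.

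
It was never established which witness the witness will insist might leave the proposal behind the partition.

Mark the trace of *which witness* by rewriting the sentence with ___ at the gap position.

It was never established which witness the witness will insist ___ might leave the proposal behind the partition.

In situ: The witness will insist which witness might leave the proposal behind the partition.
'which witness' is the subject of the clause embedded under 'insist'. The gap is right after 'insist'.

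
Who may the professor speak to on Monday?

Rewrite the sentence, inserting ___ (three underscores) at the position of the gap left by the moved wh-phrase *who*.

Underlying clause: The professor may speak to who on Monday.
'who' functions as the object of the preposition 'to'. The gap is right after 'to'.

Who may the professor speak to ___ on Monday?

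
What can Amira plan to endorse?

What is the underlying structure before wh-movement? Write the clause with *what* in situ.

Amira can plan to endorse what.

'what' functions as the direct object of 'endorse'. Fronting leaves a gap immediately after 'endorse':
What can Amira plan to endorse ___?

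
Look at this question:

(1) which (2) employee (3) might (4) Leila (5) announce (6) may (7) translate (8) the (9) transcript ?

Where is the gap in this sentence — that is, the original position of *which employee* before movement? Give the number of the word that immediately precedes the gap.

In situ: Leila might announce which employee may translate the transcript.
'which employee' is the subject of the clause embedded under 'announce'. Fronting leaves a gap immediately after 'announce':
Which employee might Leila announce ___ may translate the transcript?
'announce' is word 5.

5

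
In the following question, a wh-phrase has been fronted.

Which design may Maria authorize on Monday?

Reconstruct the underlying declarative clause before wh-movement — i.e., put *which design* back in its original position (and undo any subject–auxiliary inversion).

Maria may authorize which design on Monday.

'which design' is the direct object of 'authorize'. It moves to the left edge, and the trace sits right after 'authorize':
Which design may Maria authorize ___ on Monday?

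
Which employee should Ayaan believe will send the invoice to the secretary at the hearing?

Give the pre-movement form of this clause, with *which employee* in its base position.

Ayaan should believe which employee will send the invoice to the secretary at the hearing.

The filler 'which employee' is interpreted as the subject of the clause embedded under 'believe'. Fronting leaves a gap immediately after 'believe':
Which employee should Ayaan believe ___ will send the invoice to the secretary at the hearing?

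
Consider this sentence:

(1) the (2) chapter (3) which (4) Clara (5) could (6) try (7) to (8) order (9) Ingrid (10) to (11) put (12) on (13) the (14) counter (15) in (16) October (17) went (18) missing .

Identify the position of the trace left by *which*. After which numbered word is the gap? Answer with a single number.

'which' functions as the direct object of 'put'. Fronting leaves a gap immediately after 'put':
The chapter which Clara could try to order Ingrid to put ___ on the counter in October went missing.
'put' is word 11.

11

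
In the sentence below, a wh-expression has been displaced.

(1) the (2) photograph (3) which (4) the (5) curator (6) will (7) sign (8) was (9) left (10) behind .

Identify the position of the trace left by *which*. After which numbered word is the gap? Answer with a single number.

'which' functions as the direct object of 'sign'. It moves to the left edge, and the trace sits right after 'sign':
The photograph which the curator will sign ___ was left behind.
'sign' is word 7.

7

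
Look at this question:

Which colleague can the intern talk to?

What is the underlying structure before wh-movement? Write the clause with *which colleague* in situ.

'which colleague' is the object of the preposition 'to'. Fronting leaves a gap immediately after 'to':
Which colleague can the intern talk to ___?

The intern can talk to which colleague.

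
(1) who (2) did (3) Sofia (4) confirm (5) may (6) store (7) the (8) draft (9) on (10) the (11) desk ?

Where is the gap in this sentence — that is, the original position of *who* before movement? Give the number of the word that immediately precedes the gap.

4

In situ: Sofia did confirm who may store the draft on the desk.
'who' is the subject of the clause embedded under 'confirm'. It moves to the left edge, and the trace sits right after 'confirm':
Who did Sofia confirm ___ may store the draft on the desk?
'confirm' is word 4.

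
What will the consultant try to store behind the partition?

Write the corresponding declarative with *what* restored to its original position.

'what' is the direct object of 'store'. It moves to the left edge, and the trace sits right after 'store':
What will the consultant try to store ___ behind the partition?

The consultant will try to store what behind the partition.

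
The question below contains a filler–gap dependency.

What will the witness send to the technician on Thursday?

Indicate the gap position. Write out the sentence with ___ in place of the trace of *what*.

What will the witness send ___ to the technician on Thursday?

Underlying clause: The witness will send what to the technician on Thursday.
'what' is the direct object of 'send'. The gap is right after 'send'.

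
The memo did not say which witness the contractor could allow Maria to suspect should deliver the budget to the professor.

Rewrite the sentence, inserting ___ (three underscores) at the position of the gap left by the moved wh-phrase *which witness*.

Before movement: The contractor could allow Maria to suspect which witness should deliver the budget to the professor.
'which witness' functions as the subject of the clause embedded under 'suspect'. The gap is right after 'suspect'.

The memo did not say which witness the contractor could allow Maria to suspect ___ should deliver the budget to the professor.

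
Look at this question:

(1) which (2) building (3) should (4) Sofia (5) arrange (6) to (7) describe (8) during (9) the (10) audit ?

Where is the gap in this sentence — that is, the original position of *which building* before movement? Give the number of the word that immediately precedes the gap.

7

Before movement: Sofia should arrange to describe which building during the audit.
The filler 'which building' is interpreted as the direct object of 'describe'. Wh-movement fronts it, leaving a gap right after 'describe':
Which building should Sofia arrange to describe ___ during the audit?
'describe' is word 7.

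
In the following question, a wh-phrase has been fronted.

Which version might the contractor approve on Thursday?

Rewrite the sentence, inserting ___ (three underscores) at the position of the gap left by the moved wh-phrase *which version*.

Before movement: The contractor might approve which version on Thursday.
The filler 'which version' is interpreted as the direct object of 'approve'. The gap is right after 'approve'.

Which version might the contractor approve ___ on Thursday?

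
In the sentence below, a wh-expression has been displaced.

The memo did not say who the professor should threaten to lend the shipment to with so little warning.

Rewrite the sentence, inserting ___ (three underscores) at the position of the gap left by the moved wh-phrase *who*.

In situ: The professor should threaten to lend the shipment to who with so little warning.
'who' functions as the object of the preposition 'to' (recipient of 'lend'). The gap is right after 'to'.

The memo did not say who the professor should threaten to lend the shipment to ___ with so little warning.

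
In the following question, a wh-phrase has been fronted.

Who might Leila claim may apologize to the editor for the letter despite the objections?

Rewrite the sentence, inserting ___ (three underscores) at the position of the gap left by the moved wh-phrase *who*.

Before movement: Leila might claim who may apologize to the editor for the letter despite the objections.
'who' functions as the subject of the clause embedded under 'claim'. The gap is right after 'claim'.

Who might Leila claim ___ may apologize to the editor for the letter despite the objections?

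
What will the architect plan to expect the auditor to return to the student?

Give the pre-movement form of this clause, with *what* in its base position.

The filler 'what' is interpreted as the direct object of 'return'. It moves to the left edge, and the trace sits right after 'return':
What will the architect plan to expect the auditor to return ___ to the student?

The architect will plan to expect the auditor to return what to the student.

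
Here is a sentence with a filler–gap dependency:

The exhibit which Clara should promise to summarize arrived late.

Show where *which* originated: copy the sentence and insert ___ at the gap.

The filler 'which' is interpreted as the direct object of 'summarize'. The gap is right after 'summarize'.

The exhibit which Clara should promise to summarize ___ arrived late.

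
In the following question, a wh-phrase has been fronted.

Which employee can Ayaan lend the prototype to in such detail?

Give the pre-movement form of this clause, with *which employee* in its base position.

Ayaan can lend the prototype to which employee in such detail.

'which employee' is the object of the preposition 'to' (recipient of 'lend'). Fronting leaves a gap immediately after 'to':
Which employee can Ayaan lend the prototype to ___ in such detail?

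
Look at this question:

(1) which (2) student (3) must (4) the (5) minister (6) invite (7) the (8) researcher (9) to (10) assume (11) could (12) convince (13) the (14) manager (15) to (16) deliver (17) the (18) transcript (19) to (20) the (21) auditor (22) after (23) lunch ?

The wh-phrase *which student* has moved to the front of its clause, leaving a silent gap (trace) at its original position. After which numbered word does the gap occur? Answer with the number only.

10

Underlying clause: The minister must invite the researcher to assume which student could convince the manager to deliver the transcript to the auditor after lunch.
'which student' is the subject of the clause embedded under 'assume'. Fronting leaves a gap immediately after 'assume':
Which student must the minister invite the researcher to assume ___ could convince the manager to deliver the transcript to the auditor after lunch?
'assume' is word 10.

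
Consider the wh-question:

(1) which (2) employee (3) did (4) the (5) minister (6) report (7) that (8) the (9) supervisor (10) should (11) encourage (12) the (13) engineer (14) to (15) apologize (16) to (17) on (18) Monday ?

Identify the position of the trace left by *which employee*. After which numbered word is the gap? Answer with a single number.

16

Underlying clause: The minister did report that the supervisor should encourage the engineer to apologize to which employee on Monday.
The filler 'which employee' is interpreted as the object of the preposition 'to'. It moves to the left edge, and the trace sits right after 'to':
Which employee did the minister report that the supervisor should encourage the engineer to apologize to ___ on Monday?
'to' is word 16.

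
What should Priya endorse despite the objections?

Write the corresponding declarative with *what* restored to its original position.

'what' functions as the direct object of 'endorse'. Fronting leaves a gap immediately after 'endorse':
What should Priya endorse ___ despite the objections?

Priya should endorse what despite the objections.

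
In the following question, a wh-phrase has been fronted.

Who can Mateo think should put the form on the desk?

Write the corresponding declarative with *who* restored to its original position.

Mateo can think who should put the form on the desk.

The filler 'who' is interpreted as the subject of the clause embedded under 'think'. Wh-movement fronts it, leaving a gap right after 'think':
Who can Mateo think ___ should put the form on the desk?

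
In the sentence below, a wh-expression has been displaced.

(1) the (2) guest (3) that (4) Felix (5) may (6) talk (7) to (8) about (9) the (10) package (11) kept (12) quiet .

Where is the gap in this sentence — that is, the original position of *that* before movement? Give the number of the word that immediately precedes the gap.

'that' is the object of the preposition 'to'. Fronting leaves a gap immediately after 'to':
The guest that Felix may talk to ___ about the package kept quiet.
'to' is word 7.

7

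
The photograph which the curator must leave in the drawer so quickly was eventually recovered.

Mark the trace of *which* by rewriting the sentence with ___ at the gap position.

'which' functions as the direct object of 'leave'. The gap is right after 'leave'.

The photograph which the curator must leave ___ in the drawer so quickly was eventually recovered.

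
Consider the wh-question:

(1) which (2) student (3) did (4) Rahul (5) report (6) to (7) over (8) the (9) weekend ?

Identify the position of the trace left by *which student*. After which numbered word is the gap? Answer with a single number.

In situ: Rahul did report to which student over the weekend.
'which student' functions as the object of the preposition 'to'. Fronting leaves a gap immediately after 'to':
Which student did Rahul report to ___ over the weekend?
'to' is word 6.

6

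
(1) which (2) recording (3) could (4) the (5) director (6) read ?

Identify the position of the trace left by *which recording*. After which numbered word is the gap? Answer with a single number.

6

In situ: The director could read which recording.
'which recording' is the direct object of 'read'. Wh-movement fronts it, leaving a gap right after 'read':
Which recording could the director read ___?
'read' is word 6.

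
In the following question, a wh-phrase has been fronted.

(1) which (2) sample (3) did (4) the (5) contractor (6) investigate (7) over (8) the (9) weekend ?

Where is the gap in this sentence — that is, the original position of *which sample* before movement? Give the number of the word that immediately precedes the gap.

6

Underlying clause: The contractor did investigate which sample over the weekend.
'which sample' is the direct object of 'investigate'. Fronting leaves a gap immediately after 'investigate':
Which sample did the contractor investigate ___ over the weekend?
'investigate' is word 6.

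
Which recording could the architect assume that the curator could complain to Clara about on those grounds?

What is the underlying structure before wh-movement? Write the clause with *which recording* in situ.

'which recording' functions as the object of the preposition 'about'. It moves to the left edge, and the trace sits right after 'about':
Which recording could the architect assume that the curator could complain to Clara about ___ on those grounds?

The architect could assume that the curator could complain to Clara about which recording on those grounds.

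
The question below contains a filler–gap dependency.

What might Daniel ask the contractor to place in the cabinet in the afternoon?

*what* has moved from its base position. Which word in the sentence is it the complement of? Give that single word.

Before movement: Daniel might ask the contractor to place what in the cabinet in the afternoon.
'what' functions as the direct object of 'place'. Wh-movement fronts it, leaving a gap right after 'place':
What might Daniel ask the contractor to place ___ in the cabinet in the afternoon?

place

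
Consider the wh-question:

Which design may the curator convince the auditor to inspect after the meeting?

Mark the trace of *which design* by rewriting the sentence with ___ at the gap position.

Underlying clause: The curator may convince the auditor to inspect which design after the meeting.
'which design' is the direct object of 'inspect'. The gap is right after 'inspect'.

Which design may the curator convince the auditor to inspect ___ after the meeting?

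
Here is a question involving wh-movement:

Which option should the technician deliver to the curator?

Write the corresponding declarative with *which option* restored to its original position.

The filler 'which option' is interpreted as the direct object of 'deliver'. Wh-movement fronts it, leaving a gap right after 'deliver':
Which option should the technician deliver ___ to the curator?

The technician should deliver which option to the curator.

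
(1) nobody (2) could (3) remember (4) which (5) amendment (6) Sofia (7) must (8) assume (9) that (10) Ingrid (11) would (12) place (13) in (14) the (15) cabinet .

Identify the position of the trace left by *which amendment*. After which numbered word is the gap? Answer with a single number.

12

Underlying clause: Sofia must assume that Ingrid would place which amendment in the cabinet.
The filler 'which amendment' is interpreted as the direct object of 'place'. Wh-movement fronts it, leaving a gap right after 'place':
Nobody could remember which amendment Sofia must assume that Ingrid would place ___ in the cabinet.
'place' is word 12.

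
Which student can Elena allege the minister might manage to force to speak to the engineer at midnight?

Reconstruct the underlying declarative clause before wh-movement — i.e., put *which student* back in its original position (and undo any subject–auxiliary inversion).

Elena can allege the minister might manage to force which student to speak to the engineer at midnight.

'which student' functions as the direct object of 'force'. Fronting leaves a gap immediately after 'force':
Which student can Elena allege the minister might manage to force ___ to speak to the engineer at midnight?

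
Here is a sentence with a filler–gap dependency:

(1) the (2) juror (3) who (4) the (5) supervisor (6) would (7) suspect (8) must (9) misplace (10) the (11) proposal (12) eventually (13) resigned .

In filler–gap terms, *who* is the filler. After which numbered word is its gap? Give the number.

7

'who' is the subject of the clause embedded under 'suspect'. Wh-movement fronts it, leaving a gap right after 'suspect':
The juror who the supervisor would suspect ___ must misplace the proposal eventually resigned.
'suspect' is word 7.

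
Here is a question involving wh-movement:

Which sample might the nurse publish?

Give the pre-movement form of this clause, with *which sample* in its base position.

The filler 'which sample' is interpreted as the direct object of 'publish'. It moves to the left edge, and the trace sits right after 'publish':
Which sample might the nurse publish ___?

The nurse might publish which sample.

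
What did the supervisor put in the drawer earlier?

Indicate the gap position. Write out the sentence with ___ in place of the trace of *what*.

What did the supervisor put ___ in the drawer earlier?

Pre-movement form: The supervisor did put what in the drawer earlier.
'what' is the direct object of 'put'. The gap is right after 'put'.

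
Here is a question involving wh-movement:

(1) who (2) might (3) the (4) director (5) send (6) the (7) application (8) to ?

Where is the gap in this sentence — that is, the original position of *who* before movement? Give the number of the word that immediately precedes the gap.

8

Pre-movement form: The director might send the application to who.
The filler 'who' is interpreted as the object of the preposition 'to' (recipient of 'send'). It moves to the left edge, and the trace sits right after 'to':
Who might the director send the application to ___?
'to' is word 8.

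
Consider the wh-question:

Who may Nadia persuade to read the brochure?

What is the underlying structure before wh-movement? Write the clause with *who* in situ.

Nadia may persuade who to read the brochure.

'who' functions as the direct object of 'persuade'. Fronting leaves a gap immediately after 'persuade':
Who may Nadia persuade ___ to read the brochure?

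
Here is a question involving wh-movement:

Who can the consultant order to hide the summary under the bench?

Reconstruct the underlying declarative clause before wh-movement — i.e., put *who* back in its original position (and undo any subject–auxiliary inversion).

The consultant can order who to hide the summary under the bench.

'who' functions as the direct object of 'order'. It moves to the left edge, and the trace sits right after 'order':
Who can the consultant order ___ to hide the summary under the bench?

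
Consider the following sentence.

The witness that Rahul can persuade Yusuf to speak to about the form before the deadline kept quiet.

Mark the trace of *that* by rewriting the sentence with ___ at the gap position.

'that' is the object of the preposition 'to'. The gap is right after 'to'.

The witness that Rahul can persuade Yusuf to speak to ___ about the form before the deadline kept quiet.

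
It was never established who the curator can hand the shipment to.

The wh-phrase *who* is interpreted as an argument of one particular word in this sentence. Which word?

to

Pre-movement form: The curator can hand the shipment to who.
'who' functions as the object of the preposition 'to' (recipient of 'hand'). Fronting leaves a gap immediately after 'to':
It was never established who the curator can hand the shipment to ___.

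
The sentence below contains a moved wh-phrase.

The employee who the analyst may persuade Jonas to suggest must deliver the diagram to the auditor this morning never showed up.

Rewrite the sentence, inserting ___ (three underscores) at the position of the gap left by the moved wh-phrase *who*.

The filler 'who' is interpreted as the subject of the clause embedded under 'suggest'. The gap is right after 'suggest'.

The employee who the analyst may persuade Jonas to suggest ___ must deliver the diagram to the auditor this morning never showed up.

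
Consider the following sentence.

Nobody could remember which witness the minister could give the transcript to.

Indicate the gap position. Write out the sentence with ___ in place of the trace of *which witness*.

In situ: The minister could give the transcript to which witness.
'which witness' is the object of the preposition 'to' (recipient of 'give'). The gap is right after 'to'.

Nobody could remember which witness the minister could give the transcript to ___.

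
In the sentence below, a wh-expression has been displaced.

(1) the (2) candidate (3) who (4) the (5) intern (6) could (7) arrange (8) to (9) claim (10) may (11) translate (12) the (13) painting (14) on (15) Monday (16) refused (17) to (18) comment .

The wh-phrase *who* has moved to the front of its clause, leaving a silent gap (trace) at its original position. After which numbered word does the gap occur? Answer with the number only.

The filler 'who' is interpreted as the subject of the clause embedded under 'claim'. Fronting leaves a gap immediately after 'claim':
The candidate who the intern could arrange to claim ___ may translate the painting on Monday refused to comment.
'claim' is word 9.

9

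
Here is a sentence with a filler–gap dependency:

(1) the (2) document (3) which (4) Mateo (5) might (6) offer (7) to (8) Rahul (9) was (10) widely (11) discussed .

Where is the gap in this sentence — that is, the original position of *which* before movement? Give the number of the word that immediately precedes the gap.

6

'which' functions as the direct object of 'offer'. It moves to the left edge, and the trace sits right after 'offer':
The document which Mateo might offer ___ to Rahul was widely discussed.
'offer' is word 6.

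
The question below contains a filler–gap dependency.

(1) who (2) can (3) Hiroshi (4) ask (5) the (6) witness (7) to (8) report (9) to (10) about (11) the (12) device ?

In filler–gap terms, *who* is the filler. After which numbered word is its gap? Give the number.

Pre-movement form: Hiroshi can ask the witness to report to who about the device.
'who' is the object of the preposition 'to'. Wh-movement fronts it, leaving a gap right after 'to':
Who can Hiroshi ask the witness to report to ___ about the device?
'to' is word 9.

9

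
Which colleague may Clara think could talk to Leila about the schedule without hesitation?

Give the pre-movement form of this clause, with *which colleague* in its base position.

'which colleague' is the subject of the clause embedded under 'think'. Wh-movement fronts it, leaving a gap right after 'think':
Which colleague may Clara think ___ could talk to Leila about the schedule without hesitation?

Clara may think which colleague could talk to Leila about the schedule without hesitation.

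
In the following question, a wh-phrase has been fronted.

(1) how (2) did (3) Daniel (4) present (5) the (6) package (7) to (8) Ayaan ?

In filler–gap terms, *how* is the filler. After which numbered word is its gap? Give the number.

8

Underlying clause: Daniel did present the package to Ayaan how.
'how' is the manner adjunct. Wh-movement fronts it, leaving a gap right after 'Ayaan':
How did Daniel present the package to Ayaan ___?
'Ayaan' is word 8.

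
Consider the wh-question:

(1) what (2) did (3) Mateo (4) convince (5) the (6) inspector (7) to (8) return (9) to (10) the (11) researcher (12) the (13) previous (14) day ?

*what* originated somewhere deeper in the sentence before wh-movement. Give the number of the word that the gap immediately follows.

8

In situ: Mateo did convince the inspector to return what to the researcher the previous day.
The filler 'what' is interpreted as the direct object of 'return'. It moves to the left edge, and the trace sits right after 'return':
What did Mateo convince the inspector to return ___ to the researcher the previous day?
'return' is word 8.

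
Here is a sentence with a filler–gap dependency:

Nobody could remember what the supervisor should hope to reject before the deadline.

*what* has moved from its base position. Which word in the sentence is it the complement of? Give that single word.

Underlying clause: The supervisor should hope to reject what before the deadline.
'what' functions as the direct object of 'reject'. Fronting leaves a gap immediately after 'reject':
Nobody could remember what the supervisor should hope to reject ___ before the deadline.

reject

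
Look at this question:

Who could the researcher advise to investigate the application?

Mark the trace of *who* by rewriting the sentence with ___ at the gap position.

In situ: The researcher could advise who to investigate the application.
The filler 'who' is interpreted as the direct object of 'advise'. The gap is right after 'advise'.

Who could the researcher advise ___ to investigate the application?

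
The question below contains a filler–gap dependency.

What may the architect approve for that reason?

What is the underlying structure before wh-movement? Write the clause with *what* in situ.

The architect may approve what for that reason.

The filler 'what' is interpreted as the direct object of 'approve'. It moves to the left edge, and the trace sits right after 'approve':
What may the architect approve ___ for that reason?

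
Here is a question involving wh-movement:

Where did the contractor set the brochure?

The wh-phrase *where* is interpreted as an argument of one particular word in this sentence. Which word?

set

Pre-movement form: The contractor did set the brochure where.
The filler 'where' is interpreted as the locative complement of 'set'. Wh-movement fronts it, leaving a gap right after 'brochure':
Where did the contractor set the brochure ___?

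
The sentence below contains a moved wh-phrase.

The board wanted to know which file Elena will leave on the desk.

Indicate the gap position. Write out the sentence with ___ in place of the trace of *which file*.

The board wanted to know which file Elena will leave ___ on the desk.

Underlying clause: Elena will leave which file on the desk.
The filler 'which file' is interpreted as the direct object of 'leave'. The gap is right after 'leave'.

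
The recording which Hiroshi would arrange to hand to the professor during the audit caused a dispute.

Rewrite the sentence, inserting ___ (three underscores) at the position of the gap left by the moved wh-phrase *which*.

'which' functions as the direct object of 'hand'. The gap is right after 'hand'.

The recording which Hiroshi would arrange to hand ___ to the professor during the audit caused a dispute.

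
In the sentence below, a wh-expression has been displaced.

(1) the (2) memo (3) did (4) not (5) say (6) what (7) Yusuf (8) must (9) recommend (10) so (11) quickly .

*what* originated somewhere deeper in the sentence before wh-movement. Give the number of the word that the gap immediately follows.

9

Pre-movement form: Yusuf must recommend what so quickly.
'what' functions as the direct object of 'recommend'. Wh-movement fronts it, leaving a gap right after 'recommend':
The memo did not say what Yusuf must recommend ___ so quickly.
'recommend' is word 9.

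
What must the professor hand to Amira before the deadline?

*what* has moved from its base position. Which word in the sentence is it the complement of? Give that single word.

hand

In situ: The professor must hand what to Amira before the deadline.
The filler 'what' is interpreted as the direct object of 'hand'. Wh-movement fronts it, leaving a gap right after 'hand':
What must the professor hand ___ to Amira before the deadline?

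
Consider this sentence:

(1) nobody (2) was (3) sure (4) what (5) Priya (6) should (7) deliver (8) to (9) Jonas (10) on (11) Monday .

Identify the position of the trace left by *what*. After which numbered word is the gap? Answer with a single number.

In situ: Priya should deliver what to Jonas on Monday.
'what' functions as the direct object of 'deliver'. Fronting leaves a gap immediately after 'deliver':
Nobody was sure what Priya should deliver ___ to Jonas on Monday.
'deliver' is word 7.

7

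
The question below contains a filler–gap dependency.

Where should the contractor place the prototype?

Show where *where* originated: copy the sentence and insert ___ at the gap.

Where should the contractor place the prototype ___?

Underlying clause: The contractor should place the prototype where.
The filler 'where' is interpreted as the locative complement of 'place'. The gap is right after 'prototype'.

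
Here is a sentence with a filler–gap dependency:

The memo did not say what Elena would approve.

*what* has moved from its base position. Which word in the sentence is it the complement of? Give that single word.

approve

Pre-movement form: Elena would approve what.
'what' is the direct object of 'approve'. Fronting leaves a gap immediately after 'approve':
The memo did not say what Elena would approve ___.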